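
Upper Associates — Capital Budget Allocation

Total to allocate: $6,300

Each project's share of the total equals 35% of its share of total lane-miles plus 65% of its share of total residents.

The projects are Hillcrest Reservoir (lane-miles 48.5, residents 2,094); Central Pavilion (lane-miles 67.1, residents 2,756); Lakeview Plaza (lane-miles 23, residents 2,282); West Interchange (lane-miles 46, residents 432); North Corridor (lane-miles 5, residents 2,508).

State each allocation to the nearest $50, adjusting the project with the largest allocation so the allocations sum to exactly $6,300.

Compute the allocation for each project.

Hillcrest Reservoir: $1,400 · Central Pavilion: $1,900 · Lakeview Plaza: $1,200 · West Interchange: $700 · North Corridor: $1,100

Totals — lane-miles 189.6, residents 10,072.
Blended shares (35% lane-miles + 65% residents): Hillcrest Reservoir 0.2247; Central Pavilion 0.3017; Lakeview Plaza 0.1897; West Interchange 0.1128; North Corridor 0.1711.
Raw shares: Hillcrest Reservoir 1,415.41; Central Pavilion 1,900.87; Lakeview Plaza 1,195.28; West Interchange 710.61; North Corridor 1,077.83.
After rounding ($50): Hillcrest Reservoir $1,400; Central Pavilion $1,900; Lakeview Plaza $1,200; West Interchange $700; North Corridor $1,100. Sum = $6,300.
Sum already equals the total — no adjustment.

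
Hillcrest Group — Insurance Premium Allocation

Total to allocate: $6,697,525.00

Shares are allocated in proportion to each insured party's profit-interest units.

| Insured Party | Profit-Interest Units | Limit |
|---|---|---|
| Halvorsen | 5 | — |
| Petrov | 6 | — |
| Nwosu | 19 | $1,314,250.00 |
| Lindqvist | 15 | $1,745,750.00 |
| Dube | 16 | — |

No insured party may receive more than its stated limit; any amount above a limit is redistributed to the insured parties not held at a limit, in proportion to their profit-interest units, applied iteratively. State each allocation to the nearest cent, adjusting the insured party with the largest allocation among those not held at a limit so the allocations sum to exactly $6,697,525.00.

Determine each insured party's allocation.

Total profit-interest units = 61.
Proportional shares (ignoring caps): Halvorsen 548,977.4590; Petrov 658,772.9508; Nwosu 2,086,114.3443; Lindqvist 1,646,932.3770; Dube 1,756,727.8689.
Cap binds for Nwosu ($1,314,250.00); remaining pool $5,383,275.00 reallocated over remaining profit-interest units 42.
Cap binds for Lindqvist ($1,745,750.00); remaining pool $3,637,525.00 reallocated over remaining profit-interest units 27.
Remaining shares: Halvorsen 673,615.7407 → $673,615.74; Petrov 808,338.8889 → $808,338.89; Dube 2,155,570.3704 → $2,155,570.37.

Halvorsen: $673,615.74; Petrov: $808,338.89; Nwosu: $1,314,250.00; Lindqvist: $1,745,750.00; Dube: $2,155,570.37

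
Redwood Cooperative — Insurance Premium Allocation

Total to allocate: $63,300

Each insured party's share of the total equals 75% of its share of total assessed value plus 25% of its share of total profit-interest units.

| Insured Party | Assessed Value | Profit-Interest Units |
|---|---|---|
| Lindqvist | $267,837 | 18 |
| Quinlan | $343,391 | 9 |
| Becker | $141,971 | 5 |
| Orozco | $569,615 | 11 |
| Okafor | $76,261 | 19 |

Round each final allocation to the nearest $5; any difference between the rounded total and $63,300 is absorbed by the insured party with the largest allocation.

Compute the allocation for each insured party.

Lindqvist: $13,685 · Quinlan: $13,950 · Becker: $6,095 · Orozco: $22,135 · Okafor: $7,435

Assessed value total 1,399,075; profit-interest units total 62.
Composite weights (75% assessed value + 25% profit-interest units): Lindqvist 0.2162; Quinlan 0.2204; Becker 0.0963; Orozco 0.3497; Okafor 0.1175.
Proportional shares: Lindqvist 13,682.90; Quinlan 13,949.51; Becker 6,093.73; Orozco 22,136.48; Okafor 7,437.37.
Rounded to nearest $5: Lindqvist $13,685; Quinlan $13,950; Becker $6,095; Orozco $22,135; Okafor $7,435. Sum = $63,300.
No rounding difference to absorb.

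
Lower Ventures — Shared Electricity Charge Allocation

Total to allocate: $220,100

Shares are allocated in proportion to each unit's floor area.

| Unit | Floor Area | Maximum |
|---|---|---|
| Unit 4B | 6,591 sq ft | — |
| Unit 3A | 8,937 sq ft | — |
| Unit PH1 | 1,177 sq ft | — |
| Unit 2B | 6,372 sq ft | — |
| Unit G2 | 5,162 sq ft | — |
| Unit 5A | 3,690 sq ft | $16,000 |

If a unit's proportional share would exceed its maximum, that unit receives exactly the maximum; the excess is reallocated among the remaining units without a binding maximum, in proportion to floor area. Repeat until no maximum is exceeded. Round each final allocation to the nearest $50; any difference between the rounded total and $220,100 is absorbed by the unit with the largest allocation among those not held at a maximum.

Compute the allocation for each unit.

Combined floor area = 31,929.
Proportional shares (ignoring caps): Unit 4B 45,434.53; Unit 3A 61,606.49; Unit PH1 8,113.56; Unit 2B 43,924.87; Unit G2 35,583.83; Unit 5A 25,436.72.
Cap binds for Unit 5A ($16,000); residual $204,100 reallocated over remaining floor area 28,239.
Shares after redistribution: Unit 4B 47,637.07 → $47,650; Unit 3A 64,593.00 → $64,600; Unit PH1 8,506.88 → $8,500; Unit 2B 46,054.22 → $46,050; Unit G2 37,308.84 → $37,300.

Unit 4B: $47,650; Unit 3A: $64,600; Unit PH1: $8,500; Unit 2B: $46,050; Unit G2: $37,300; Unit 5A: $16,000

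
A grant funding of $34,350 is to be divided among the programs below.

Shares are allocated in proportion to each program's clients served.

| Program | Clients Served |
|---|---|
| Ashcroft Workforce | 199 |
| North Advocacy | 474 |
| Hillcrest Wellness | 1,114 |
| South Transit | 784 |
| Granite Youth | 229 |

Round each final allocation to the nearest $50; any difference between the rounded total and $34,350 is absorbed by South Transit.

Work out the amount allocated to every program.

Ashcroft Workforce: $2,450 · North Advocacy: $5,800 · Hillcrest Wellness: $13,650 · South Transit: $9,650 · Granite Youth: $2,800

Clients served total: 2,800.
Pro-rata amounts: Ashcroft Workforce 199/2,800 × $34,350 = 2,441.30; North Advocacy 474/2,800 × $34,350 = 5,814.96; Hillcrest Wellness 1,114/2,800 × $34,350 = 13,666.39; South Transit 784/2,800 × $34,350 = 9,618.00; Granite Youth 229/2,800 × $34,350 = 2,809.34.
After rounding ($50): Ashcroft Workforce $2,450; North Advocacy $5,800; Hillcrest Wellness $13,650; South Transit $9,600; Granite Youth $2,800. Sum = $34,300.
Difference $34,350 − $34,300 = +$50 applied to South Transit: South Transit becomes $9,650.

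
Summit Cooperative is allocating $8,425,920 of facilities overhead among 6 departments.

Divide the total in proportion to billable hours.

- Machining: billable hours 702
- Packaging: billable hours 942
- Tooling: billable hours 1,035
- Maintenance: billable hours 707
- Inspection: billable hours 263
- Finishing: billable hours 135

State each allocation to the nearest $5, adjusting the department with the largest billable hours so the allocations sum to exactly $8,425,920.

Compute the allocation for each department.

Machining: $1,563,160 · Packaging: $2,097,575 · Tooling: $2,304,650 · Maintenance: $1,574,295 · Inspection: $585,630 · Finishing: $300,610

Sum of billable hours: 702 + 942 + 1,035 + 707 + 263 + 135 = 3,784.
Raw shares: Machining 1,563,159.58; Packaging 2,097,573.11; Tooling 2,304,658.35; Maintenance 1,574,293.19; Inspection 585,628.16; Finishing 300,607.61.
After rounding ($5): Machining $1,563,160; Packaging $2,097,575; Tooling $2,304,660; Maintenance $1,574,295; Inspection $585,630; Finishing $300,610. Sum = $8,425,930.
Difference $8,425,920 − $8,425,930 = −$10 applied to largest billable hours (Tooling): Tooling becomes $2,304,650.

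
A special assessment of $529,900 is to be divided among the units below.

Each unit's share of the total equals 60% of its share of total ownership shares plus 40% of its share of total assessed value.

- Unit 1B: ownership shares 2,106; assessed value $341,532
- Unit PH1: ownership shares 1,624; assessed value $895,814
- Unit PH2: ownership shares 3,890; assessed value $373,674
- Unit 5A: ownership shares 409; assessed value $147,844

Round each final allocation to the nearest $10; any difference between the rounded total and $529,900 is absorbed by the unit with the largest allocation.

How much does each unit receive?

Unit 1B: $124,550 | Unit PH1: $172,260 | Unit PH2: $199,080 | Unit 5A: $34,010

Ownership shares total 8,029; assessed value total 1,758,864.
Blended shares (60% ownership shares + 40% assessed value): Unit 1B 0.2351; Unit PH1 0.3251; Unit PH2 0.3757; Unit 5A 0.0642.
Pro-rata amounts: Unit 1B 124,553.28; Unit PH1 172,262.89; Unit PH2 199,071.24; Unit 5A 34,012.59.
After rounding ($10): Unit 1B $124,550; Unit PH1 $172,260; Unit PH2 $199,070; Unit 5A $34,010. Sum = $529,890.
Difference $529,900 − $529,890 = +$10 applied to largest allocation (Unit PH2): Unit PH2 becomes $199,080.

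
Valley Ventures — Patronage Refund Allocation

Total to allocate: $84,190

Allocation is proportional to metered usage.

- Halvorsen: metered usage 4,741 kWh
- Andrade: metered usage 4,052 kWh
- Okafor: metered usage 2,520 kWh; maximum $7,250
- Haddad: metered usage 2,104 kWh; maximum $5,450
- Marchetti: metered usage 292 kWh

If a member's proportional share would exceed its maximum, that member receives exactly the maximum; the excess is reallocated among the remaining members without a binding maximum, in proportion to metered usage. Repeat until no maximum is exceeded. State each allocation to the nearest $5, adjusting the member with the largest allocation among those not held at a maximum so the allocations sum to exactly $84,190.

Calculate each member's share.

Sum of metered usage: 13,709.
Proportional shares (ignoring caps): Halvorsen 29,115.53; Andrade 24,884.23; Okafor 15,475.88; Haddad 12,921.13; Marchetti 1,793.24.
Held at cap: Okafor ($7,250), Haddad ($5,450); residual $71,490 reallocated over remaining metered usage 9,085.
Redistributed shares: Halvorsen 37,307.00 → $37,305; Andrade 31,885.25 → $31,885; Marchetti 2,297.75 → $2,300.

Halvorsen: $37,305 · Andrade: $31,885 · Okafor: $7,250 · Haddad: $5,450 · Marchetti: $2,300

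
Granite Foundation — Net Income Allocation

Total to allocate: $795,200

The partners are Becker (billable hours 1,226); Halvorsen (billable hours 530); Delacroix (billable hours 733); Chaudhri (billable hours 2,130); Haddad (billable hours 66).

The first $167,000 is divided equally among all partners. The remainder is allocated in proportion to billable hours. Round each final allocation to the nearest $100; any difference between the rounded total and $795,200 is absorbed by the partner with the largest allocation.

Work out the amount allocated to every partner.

Becker: $197,800 | Halvorsen: $104,500 | Delacroix: $131,700 | Chaudhri: $319,000 | Haddad: $42,200

Equal tier: $167,000 ÷ 5 = $33,400 apiece.
Remainder $628,200 by billable hours (total 4,685): Becker 164,391.29 → $164,400; Halvorsen 71,066.38 → $71,100; Delacroix 98,286.15 → $98,300; Chaudhri 285,606.40 → $285,600; Haddad 8,849.78 → $8,800.
Totals: Becker $33,400 + $164,400 = $197,800; Halvorsen $33,400 + $71,100 = $104,500; Delacroix $33,400 + $98,300 = $131,700; Chaudhri $33,400 + $285,600 = $319,000; Haddad $33,400 + $8,800 = $42,200.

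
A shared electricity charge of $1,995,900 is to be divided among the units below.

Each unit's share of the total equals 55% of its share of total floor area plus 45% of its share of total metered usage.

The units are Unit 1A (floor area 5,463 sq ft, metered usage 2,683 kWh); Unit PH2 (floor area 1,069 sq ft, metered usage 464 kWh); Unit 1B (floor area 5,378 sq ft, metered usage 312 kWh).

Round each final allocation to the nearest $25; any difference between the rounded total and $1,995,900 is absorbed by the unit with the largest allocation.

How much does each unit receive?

Unit 1A: $1,200,200; Unit PH2: $219,000; Unit 1B: $576,700

Totals — floor area 11,910, metered usage 3,459.
Combined weights (55% floor area + 45% metered usage): Unit 1A 0.6013; Unit PH2 0.1097; Unit 1B 0.2889.
Proportional shares: Unit 1A 1,200,185.69; Unit PH2 219,010.80; Unit 1B 576,703.51.
After rounding ($25): Unit 1A $1,200,175; Unit PH2 $219,000; Unit 1B $576,700. Sum = $1,995,875.
Difference $1,995,900 − $1,995,875 = +$25 applied to largest allocation (Unit 1A): Unit 1A becomes $1,200,200.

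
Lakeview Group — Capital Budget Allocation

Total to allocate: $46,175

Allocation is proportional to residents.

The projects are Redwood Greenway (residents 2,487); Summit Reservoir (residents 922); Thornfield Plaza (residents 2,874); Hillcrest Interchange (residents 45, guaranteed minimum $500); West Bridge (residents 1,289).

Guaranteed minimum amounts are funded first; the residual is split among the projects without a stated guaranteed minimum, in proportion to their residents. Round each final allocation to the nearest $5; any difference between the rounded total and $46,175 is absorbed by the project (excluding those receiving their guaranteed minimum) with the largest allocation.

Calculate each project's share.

Fund the minimums — Hillcrest Interchange $500. Residual $45,675.
Residual split over remaining residents 7,572: Redwood Greenway 15,001.81 → $15,000; Summit Reservoir 5,561.59 → $5,560; Thornfield Plaza 17,336.23 → $17,335; West Bridge 7,775.37 → $7,775.
Rounding difference +$5 applied to Thornfield Plaza → $17,340.

Redwood Greenway: $15,000 | Summit Reservoir: $5,560 | Thornfield Plaza: $17,340 | Hillcrest Interchange: $500 | West Bridge: $7,775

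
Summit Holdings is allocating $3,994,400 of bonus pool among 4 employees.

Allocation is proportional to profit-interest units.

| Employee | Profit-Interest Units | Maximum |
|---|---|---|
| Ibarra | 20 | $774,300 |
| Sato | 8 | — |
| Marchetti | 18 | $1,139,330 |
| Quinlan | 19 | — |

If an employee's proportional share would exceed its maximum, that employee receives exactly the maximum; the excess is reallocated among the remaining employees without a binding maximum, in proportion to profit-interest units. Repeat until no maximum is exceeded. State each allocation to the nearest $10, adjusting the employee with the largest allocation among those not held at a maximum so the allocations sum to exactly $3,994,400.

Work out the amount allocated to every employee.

Ibarra: $774,300 | Sato: $616,520 | Marchetti: $1,139,330 | Quinlan: $1,464,250

Profit-interest units total: 65.
Pro-rata shares before constraints: Ibarra 1,229,046.15; Sato 491,618.46; Marchetti 1,106,141.54; Quinlan 1,167,593.85.
Held at cap: Ibarra ($774,300); balance $3,220,100 reallocated over remaining profit-interest units 45.
Held at cap: Marchetti ($1,139,330); balance $2,080,770 reallocated over remaining profit-interest units 27.
Remaining shares: Sato 616,524.44 → $616,520; Quinlan 1,464,245.56 → $1,464,250.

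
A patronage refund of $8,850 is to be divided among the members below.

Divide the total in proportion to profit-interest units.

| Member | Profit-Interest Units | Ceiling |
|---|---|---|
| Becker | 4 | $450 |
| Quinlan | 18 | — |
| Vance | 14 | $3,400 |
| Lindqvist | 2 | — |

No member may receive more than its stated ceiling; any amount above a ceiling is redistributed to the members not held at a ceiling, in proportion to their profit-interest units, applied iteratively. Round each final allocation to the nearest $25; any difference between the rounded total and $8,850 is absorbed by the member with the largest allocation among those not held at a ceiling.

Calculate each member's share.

Profit-interest units total: 38.
Unconstrained shares: Becker 931.58; Quinlan 4,192.11; Vance 3,260.53; Lindqvist 465.79.
Held at cap: Becker ($450); remaining pool $8,400 reallocated over remaining profit-interest units 34.
Held at cap: Vance ($3,400); remaining pool $5,000 reallocated over remaining profit-interest units 20.
Remaining shares: Quinlan 4,500.00 → $4,500; Lindqvist 500.00 → $500.

Becker: $450 | Quinlan: $4,500 | Vance: $3,400 | Lindqvist: $500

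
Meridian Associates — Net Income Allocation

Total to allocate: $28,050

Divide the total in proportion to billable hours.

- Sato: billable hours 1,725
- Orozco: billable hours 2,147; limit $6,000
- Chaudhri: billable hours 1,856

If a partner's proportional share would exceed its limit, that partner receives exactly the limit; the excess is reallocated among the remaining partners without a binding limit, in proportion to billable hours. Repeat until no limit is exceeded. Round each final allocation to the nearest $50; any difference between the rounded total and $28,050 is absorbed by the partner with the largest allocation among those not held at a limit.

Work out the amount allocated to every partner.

Sum of billable hours: 5,728.
Proportional shares (ignoring caps): Sato 8,447.32; Orozco 10,513.85; Chaudhri 9,088.83.
Held at cap: Orozco ($6,000); remaining pool $22,050 reallocated over remaining billable hours 3,581.
Remaining shares: Sato 10,621.68 → $10,600; Chaudhri 11,428.32 → $11,450.

Sato: $10,600; Orozco: $6,000; Chaudhri: $11,450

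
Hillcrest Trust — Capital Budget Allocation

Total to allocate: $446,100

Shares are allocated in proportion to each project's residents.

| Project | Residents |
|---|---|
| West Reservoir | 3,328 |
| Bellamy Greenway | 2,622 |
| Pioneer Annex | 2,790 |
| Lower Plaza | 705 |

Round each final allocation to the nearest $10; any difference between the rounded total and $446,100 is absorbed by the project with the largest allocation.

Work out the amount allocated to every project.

West Reservoir: $157,180; Bellamy Greenway: $123,840; Pioneer Annex: $131,780; Lower Plaza: $33,300

Combined residents = 9,445.
Proportional shares: West Reservoir 3,328/9,445 × $446,100 = 157,185.90; Bellamy Greenway 2,622/9,445 × $446,100 = 123,840.57; Pioneer Annex 2,790/9,445 × $446,100 = 131,775.44; Lower Plaza 705/9,445 × $446,100 = 33,298.09.
Rounded to nearest $10: West Reservoir $157,190; Bellamy Greenway $123,840; Pioneer Annex $131,780; Lower Plaza $33,300. Sum = $446,110.
Difference $446,100 − $446,110 = −$10 applied to largest allocation (West Reservoir): West Reservoir becomes $157,180.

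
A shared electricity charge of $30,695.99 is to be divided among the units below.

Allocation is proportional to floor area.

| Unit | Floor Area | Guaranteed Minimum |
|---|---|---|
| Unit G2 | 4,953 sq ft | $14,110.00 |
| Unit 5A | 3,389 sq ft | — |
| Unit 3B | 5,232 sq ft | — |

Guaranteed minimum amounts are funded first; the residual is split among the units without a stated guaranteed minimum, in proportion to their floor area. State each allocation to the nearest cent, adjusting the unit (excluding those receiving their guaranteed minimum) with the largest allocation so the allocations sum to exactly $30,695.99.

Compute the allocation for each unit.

Unit G2: $14,110.00 · Unit 5A: $6,520.12 · Unit 3B: $10,065.87

Guaranteed amounts: Unit G2 $14,110.00. Balance $16,585.99.
Balance split over remaining floor area 8,621: Unit 5A 6,520.1160 → $6,520.12; Unit 3B 10,065.8740 → $10,065.87.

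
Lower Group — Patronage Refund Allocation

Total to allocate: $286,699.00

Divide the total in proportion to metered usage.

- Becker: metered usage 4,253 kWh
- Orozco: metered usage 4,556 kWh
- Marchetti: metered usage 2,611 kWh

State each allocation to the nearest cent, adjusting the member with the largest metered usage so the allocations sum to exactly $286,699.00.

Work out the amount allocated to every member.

Becker: $106,771.53; Orozco: $114,378.34; Marchetti: $65,549.13

Sum of metered usage: 4,253 + 4,556 + 2,611 = 11,420.
Proportional shares: Becker 106,771.5278; Orozco 114,378.3401; Marchetti 65,549.1321.
At nearest cent: Becker $106,771.53; Orozco $114,378.34; Marchetti $65,549.13. Sum = $286,699.00.
Rounded total matches; no reconciliation needed.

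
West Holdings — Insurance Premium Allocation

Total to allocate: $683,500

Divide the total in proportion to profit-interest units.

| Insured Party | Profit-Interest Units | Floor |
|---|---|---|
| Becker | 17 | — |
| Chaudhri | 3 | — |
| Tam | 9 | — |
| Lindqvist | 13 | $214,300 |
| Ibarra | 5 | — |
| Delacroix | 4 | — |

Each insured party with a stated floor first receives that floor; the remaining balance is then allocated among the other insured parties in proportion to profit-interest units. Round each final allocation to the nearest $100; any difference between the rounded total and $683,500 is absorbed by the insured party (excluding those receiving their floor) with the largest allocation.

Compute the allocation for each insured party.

Becker: $210,000 | Chaudhri: $37,000 | Tam: $111,100 | Lindqvist: $214,300 | Ibarra: $61,700 | Delacroix: $49,400

Guaranteed amounts: Lindqvist $214,300. Balance $469,200.
Balance split over remaining profit-interest units 38: Becker 209,905.26 → $209,900; Chaudhri 37,042.11 → $37,000; Tam 111,126.32 → $111,100; Ibarra 61,736.84 → $61,700; Delacroix 49,389.47 → $49,400.
Rounding difference +$100 applied to Becker → $210,000.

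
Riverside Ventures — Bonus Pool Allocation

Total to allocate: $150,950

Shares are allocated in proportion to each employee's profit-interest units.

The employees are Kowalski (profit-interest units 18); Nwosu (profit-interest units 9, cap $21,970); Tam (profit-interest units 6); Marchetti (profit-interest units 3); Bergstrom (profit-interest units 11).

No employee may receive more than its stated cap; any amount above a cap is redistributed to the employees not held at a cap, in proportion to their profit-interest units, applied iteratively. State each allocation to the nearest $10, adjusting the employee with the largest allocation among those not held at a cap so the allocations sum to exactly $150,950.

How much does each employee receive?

Combined profit-interest units = 47.
Proportional shares (ignoring caps): Kowalski 57,810.64; Nwosu 28,905.32; Tam 19,270.21; Marchetti 9,635.11; Bergstrom 35,328.72.
Capped: Nwosu ($21,970); residual $128,980 reallocated over remaining profit-interest units 38.
Remaining shares: Kowalski 61,095.79 → $61,100; Tam 20,365.26 → $20,370; Marchetti 10,182.63 → $10,180; Bergstrom 37,336.32 → $37,340.
Rounding difference −$10 applied to Kowalski → $61,090.

Kowalski: $61,090; Nwosu: $21,970; Tam: $20,370; Marchetti: $10,180; Bergstrom: $37,340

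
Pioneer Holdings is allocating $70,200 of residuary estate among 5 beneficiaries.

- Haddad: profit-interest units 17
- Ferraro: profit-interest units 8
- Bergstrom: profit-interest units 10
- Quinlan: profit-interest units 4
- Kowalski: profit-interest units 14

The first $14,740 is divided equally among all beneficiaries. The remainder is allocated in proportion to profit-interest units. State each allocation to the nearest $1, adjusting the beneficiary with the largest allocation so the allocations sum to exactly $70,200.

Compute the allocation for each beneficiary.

Equal tier: $14,740 ÷ 5 = $2,948 apiece.
Remainder $55,460 by profit-interest units (total 53): Haddad 17,789.06 → $17,789; Ferraro 8,371.32 → $8,371; Bergstrom 10,464.15 → $10,464; Quinlan 4,185.66 → $4,186; Kowalski 14,649.81 → $14,650.
Totals: Haddad $2,948 + $17,789 = $20,737; Ferraro $2,948 + $8,371 = $11,319; Bergstrom $2,948 + $10,464 = $13,412; Quinlan $2,948 + $4,186 = $7,134; Kowalski $2,948 + $14,650 = $17,598.

Haddad: $20,737 | Ferraro: $11,319 | Bergstrom: $13,412 | Quinlan: $7,134 | Kowalski: $17,598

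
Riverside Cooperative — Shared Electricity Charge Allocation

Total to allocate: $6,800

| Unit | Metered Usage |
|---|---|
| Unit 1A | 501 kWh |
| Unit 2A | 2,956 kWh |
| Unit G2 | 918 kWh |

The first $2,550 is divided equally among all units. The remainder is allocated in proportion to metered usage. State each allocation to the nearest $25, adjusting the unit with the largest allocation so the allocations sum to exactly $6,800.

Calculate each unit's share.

Unit 1A: $1,325 · Unit 2A: $3,725 · Unit G2: $1,750

$2,550 shared equally gives $850 per unit.
Remainder $4,250 by metered usage (total 4,375): Unit 1A 486.69 → $475; Unit 2A 2,871.54 → $2,875; Unit G2 891.77 → $900.
Totals: Unit 1A $850 + $475 = $1,325; Unit 2A $850 + $2,875 = $3,725; Unit G2 $850 + $900 = $1,750.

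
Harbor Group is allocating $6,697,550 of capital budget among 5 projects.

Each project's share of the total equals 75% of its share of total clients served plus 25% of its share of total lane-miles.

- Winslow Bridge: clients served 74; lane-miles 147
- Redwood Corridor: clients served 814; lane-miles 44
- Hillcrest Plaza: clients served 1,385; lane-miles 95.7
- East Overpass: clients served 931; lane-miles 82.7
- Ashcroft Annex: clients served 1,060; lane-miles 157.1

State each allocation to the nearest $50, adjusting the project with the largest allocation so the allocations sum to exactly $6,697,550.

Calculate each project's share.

Clients served total 4,264; lane-miles total 526.5.
Combined weights (75% clients served + 25% lane-miles): Winslow Bridge 0.0828; Redwood Corridor 0.1641; Hillcrest Plaza 0.2891; East Overpass 0.2030; Ashcroft Annex 0.2610.
Pro-rata amounts: Winslow Bridge 554,667.77; Redwood Corridor 1,098,854.37; Hillcrest Plaza 1,935,932.74; East Overpass 1,359,759.68; Ashcroft Annex 1,748,335.45.
At nearest $50: Winslow Bridge $554,650; Redwood Corridor $1,098,850; Hillcrest Plaza $1,935,950; East Overpass $1,359,750; Ashcroft Annex $1,748,350. Sum = $6,697,550.
Sum already equals the total — no adjustment.

Winslow Bridge: $554,650; Redwood Corridor: $1,098,850; Hillcrest Plaza: $1,935,950; East Overpass: $1,359,750; Ashcroft Annex: $1,748,350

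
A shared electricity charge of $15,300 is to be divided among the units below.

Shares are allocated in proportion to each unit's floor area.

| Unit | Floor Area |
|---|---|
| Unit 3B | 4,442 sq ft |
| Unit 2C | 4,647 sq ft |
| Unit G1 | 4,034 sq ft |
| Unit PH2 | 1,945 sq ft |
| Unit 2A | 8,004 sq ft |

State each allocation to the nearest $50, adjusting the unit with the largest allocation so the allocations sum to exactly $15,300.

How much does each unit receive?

Unit 3B: $2,950; Unit 2C: $3,100; Unit G1: $2,700; Unit PH2: $1,300; Unit 2A: $5,250

Combined floor area = 23,072.
Proportional shares: Unit 3B 4,442/23,072 × $15,300 = 2,945.67; Unit 2C 4,647/23,072 × $15,300 = 3,081.62; Unit G1 4,034/23,072 × $15,300 = 2,675.11; Unit PH2 1,945/23,072 × $15,300 = 1,289.81; Unit 2A 8,004/23,072 × $15,300 = 5,307.78.
After rounding ($50): Unit 3B $2,950; Unit 2C $3,100; Unit G1 $2,700; Unit PH2 $1,300; Unit 2A $5,300. Sum = $15,350.
Difference $15,300 − $15,350 = −$50 applied to largest allocation (Unit 2A): Unit 2A becomes $5,250.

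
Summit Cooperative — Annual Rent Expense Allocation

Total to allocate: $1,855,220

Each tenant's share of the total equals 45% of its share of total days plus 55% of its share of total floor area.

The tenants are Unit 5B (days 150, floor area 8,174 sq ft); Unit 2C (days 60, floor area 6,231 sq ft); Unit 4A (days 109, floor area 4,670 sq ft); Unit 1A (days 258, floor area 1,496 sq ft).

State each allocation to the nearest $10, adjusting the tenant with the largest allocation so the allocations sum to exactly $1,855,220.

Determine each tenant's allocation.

Unit 5B: $622,480 | Unit 2C: $395,890 | Unit 4A: $389,350 | Unit 1A: $447,500

Days total 577; floor area total 20,571.
Blended shares (45% days + 55% floor area): Unit 5B 0.3355; Unit 2C 0.2134; Unit 4A 0.2099; Unit 1A 0.2412.
Pro-rata amounts: Unit 5B 622,481.83; Unit 2C 395,885.28; Unit 4A 389,352.99; Unit 1A 447,499.89.
Rounded to nearest $10: Unit 5B $622,480; Unit 2C $395,890; Unit 4A $389,350; Unit 1A $447,500. Sum = $1,855,220.
Sum already equals the total — no adjustment.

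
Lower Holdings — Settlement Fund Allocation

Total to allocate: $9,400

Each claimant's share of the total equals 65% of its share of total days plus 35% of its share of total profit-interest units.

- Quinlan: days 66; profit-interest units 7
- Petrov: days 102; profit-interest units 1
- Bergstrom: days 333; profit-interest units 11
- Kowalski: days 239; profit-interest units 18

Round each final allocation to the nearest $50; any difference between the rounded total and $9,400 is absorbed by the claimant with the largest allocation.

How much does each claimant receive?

Quinlan: $1,150 · Petrov: $950 · Bergstrom: $3,750 · Kowalski: $3,550

Totals — days 740, profit-interest units 37.
Composite weights (65% days + 35% profit-interest units): Quinlan 0.1242; Petrov 0.0991; Bergstrom 0.3966; Kowalski 0.3802.
Unrounded shares: Quinlan 1,167.38; Petrov 931.11; Bergstrom 3,727.61; Kowalski 3,573.91.
Rounded to nearest $50: Quinlan $1,150; Petrov $950; Bergstrom $3,750; Kowalski $3,550. Sum = $9,400.
Rounded total matches; no reconciliation needed.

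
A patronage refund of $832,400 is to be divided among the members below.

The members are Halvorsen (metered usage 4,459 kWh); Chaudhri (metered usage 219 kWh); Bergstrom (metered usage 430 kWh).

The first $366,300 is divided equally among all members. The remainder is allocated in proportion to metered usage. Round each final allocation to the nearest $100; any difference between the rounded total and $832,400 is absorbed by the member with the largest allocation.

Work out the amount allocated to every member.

Halvorsen: $529,000 · Chaudhri: $142,100 · Bergstrom: $161,300

Equal tier: $366,300 ÷ 3 = $122,100 apiece.
Remainder $466,100 by metered usage (total 5,108): Halvorsen 406,879.39 → $406,900; Chaudhri 19,983.54 → $20,000; Bergstrom 39,237.08 → $39,200.
Totals: Halvorsen $122,100 + $406,900 = $529,000; Chaudhri $122,100 + $20,000 = $142,100; Bergstrom $122,100 + $39,200 = $161,300.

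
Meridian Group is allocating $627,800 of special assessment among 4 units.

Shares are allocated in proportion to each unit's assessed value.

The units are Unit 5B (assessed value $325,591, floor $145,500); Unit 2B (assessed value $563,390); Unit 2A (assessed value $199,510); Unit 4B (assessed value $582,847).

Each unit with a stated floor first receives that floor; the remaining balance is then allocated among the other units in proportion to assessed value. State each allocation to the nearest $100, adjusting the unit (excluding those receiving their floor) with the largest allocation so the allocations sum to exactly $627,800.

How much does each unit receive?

Fund the minimums — Unit 5B $145,500. Residual $482,300.
Residual split over remaining assessed value 1,345,747: Unit 2B 201,912.39 → $201,900; Unit 2A 71,502.05 → $71,500; Unit 4B 208,885.55 → $208,900.

Unit 5B: $145,500 · Unit 2B: $201,900 · Unit 2A: $71,500 · Unit 4B: $208,900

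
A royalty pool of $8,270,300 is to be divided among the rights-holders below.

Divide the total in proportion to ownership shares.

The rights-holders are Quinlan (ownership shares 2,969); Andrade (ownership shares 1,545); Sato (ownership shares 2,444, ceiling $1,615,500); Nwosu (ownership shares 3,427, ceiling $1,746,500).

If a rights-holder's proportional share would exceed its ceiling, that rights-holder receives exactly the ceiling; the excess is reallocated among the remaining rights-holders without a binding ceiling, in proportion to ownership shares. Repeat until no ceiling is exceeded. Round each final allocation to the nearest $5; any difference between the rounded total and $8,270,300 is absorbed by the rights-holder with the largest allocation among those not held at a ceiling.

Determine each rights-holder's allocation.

Total ownership shares = 10,385.
Pro-rata shares before constraints: Quinlan 2,364,421.83; Andrade 1,230,391.29; Sato 1,946,327.70; Nwosu 2,729,159.18.
Held at cap: Sato ($1,615,500), Nwosu ($1,746,500); remaining pool $4,908,300 reallocated over remaining ownership shares 4,514.
Redistributed shares: Quinlan 3,228,343.53 → $3,228,345; Andrade 1,679,956.47 → $1,679,955.

Quinlan: $3,228,345 · Andrade: $1,679,955 · Sato: $1,615,500 · Nwosu: $1,746,500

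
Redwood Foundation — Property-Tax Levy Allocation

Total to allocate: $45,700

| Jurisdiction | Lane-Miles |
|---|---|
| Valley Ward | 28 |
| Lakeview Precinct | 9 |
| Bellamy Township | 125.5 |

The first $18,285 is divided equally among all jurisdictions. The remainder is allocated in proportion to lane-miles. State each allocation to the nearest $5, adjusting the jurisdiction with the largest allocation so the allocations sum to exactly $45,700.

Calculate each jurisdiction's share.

Equal tier: $18,285 ÷ 3 = $6,095 apiece.
Remainder $27,415 by lane-miles (total 162.5): Valley Ward 4,723.82 → $4,725; Lakeview Precinct 1,518.37 → $1,520; Bellamy Township 21,172.82 → $21,175.
Rounding difference −$5 on remainder applied to Bellamy Township.
Totals: Valley Ward $6,095 + $4,725 = $10,820; Lakeview Precinct $6,095 + $1,520 = $7,615; Bellamy Township $6,095 + $21,170 = $27,265.

Valley Ward: $10,820 | Lakeview Precinct: $7,615 | Bellamy Township: $27,265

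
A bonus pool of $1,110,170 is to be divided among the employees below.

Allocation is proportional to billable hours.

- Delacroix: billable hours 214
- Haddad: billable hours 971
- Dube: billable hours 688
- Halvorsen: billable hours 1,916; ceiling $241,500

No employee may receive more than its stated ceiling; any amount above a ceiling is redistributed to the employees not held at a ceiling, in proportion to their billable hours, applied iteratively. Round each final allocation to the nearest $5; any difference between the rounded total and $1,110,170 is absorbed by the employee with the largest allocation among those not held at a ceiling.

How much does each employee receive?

Billable hours total: 3,789.
Pro-rata shares before constraints: Delacroix 62,701.60; Haddad 284,501.21; Dube 201,582.73; Halvorsen 561,384.46.
Capped: Halvorsen ($241,500); residual $868,670 reallocated over remaining billable hours 1,873.
Remaining shares: Delacroix 99,250.07 → $99,250; Haddad 450,335.60 → $450,335; Dube 319,084.34 → $319,085.

Delacroix: $99,250 | Haddad: $450,335 | Dube: $319,085 | Halvorsen: $241,500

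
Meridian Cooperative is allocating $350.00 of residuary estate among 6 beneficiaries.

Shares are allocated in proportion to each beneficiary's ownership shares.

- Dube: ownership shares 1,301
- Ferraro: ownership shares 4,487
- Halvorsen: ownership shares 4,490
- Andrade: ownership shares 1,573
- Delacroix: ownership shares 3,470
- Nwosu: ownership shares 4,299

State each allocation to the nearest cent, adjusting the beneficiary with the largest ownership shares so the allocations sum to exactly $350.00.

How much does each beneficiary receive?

Combined ownership shares = 1,301 + 4,487 + 4,490 + 1,573 + 3,470 + 4,299 = 19,620.
Raw shares: Dube 23.2085; Ferraro 80.0433; Halvorsen 80.0968; Andrade 28.0607; Delacroix 61.9011; Nwosu 76.6896.
At nearest cent: Dube $23.21; Ferraro $80.04; Halvorsen $80.10; Andrade $28.06; Delacroix $61.90; Nwosu $76.69. Sum = $350.00.
Rounded total matches; no reconciliation needed.

Dube: $23.21 · Ferraro: $80.04 · Halvorsen: $80.10 · Andrade: $28.06 · Delacroix: $61.90 · Nwosu: $76.69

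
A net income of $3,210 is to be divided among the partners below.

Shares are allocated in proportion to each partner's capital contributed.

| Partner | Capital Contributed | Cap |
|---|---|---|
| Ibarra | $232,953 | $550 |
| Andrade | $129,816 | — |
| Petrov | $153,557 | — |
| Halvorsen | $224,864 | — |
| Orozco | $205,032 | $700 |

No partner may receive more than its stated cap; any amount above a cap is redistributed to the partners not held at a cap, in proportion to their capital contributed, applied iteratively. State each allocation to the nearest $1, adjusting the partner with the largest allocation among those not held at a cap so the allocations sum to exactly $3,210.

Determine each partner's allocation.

Sum of capital contributed: 946,222.
Pro-rata shares before constraints: Ibarra 790.28; Andrade 440.39; Petrov 520.93; Halvorsen 762.84; Orozco 695.56.
Cap binds for Ibarra ($550); remaining pool $2,660 reallocated over remaining capital contributed 713,269.
Cap binds for Orozco ($700); remaining pool $1,960 reallocated over remaining capital contributed 508,237.
Shares after redistribution: Andrade 500.63 → $501; Petrov 592.19 → $592; Halvorsen 867.18 → $867.

Ibarra: $550 | Andrade: $501 | Petrov: $592 | Halvorsen: $867 | Orozco: $700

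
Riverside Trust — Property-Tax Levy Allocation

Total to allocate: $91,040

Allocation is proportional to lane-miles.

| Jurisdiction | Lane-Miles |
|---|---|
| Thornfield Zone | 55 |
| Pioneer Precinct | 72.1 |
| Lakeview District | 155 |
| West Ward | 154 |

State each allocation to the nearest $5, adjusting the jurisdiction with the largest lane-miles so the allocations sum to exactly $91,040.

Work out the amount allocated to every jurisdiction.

Combined lane-miles = 55 + 72.1 + 155 + 154 = 436.1.
Proportional shares: Thornfield Zone 11,481.77; Pioneer Precinct 15,051.56; Lakeview District 32,357.72; West Ward 32,148.96.
Rounded to nearest $5: Thornfield Zone $11,480; Pioneer Precinct $15,050; Lakeview District $32,360; West Ward $32,150. Sum = $91,040.
Sum already equals the total — no adjustment.

Thornfield Zone: $11,480 | Pioneer Precinct: $15,050 | Lakeview District: $32,360 | West Ward: $32,150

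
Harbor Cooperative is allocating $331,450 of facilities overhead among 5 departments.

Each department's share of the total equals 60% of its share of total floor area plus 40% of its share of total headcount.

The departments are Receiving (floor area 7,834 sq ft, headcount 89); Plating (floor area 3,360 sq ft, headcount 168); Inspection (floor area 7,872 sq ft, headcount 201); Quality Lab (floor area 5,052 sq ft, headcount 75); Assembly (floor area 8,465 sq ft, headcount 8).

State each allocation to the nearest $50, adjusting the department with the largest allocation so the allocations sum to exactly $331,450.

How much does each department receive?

Receiving: $69,650; Plating: $61,700; Inspection: $97,250; Quality Lab: $49,200; Assembly: $53,650

Totals — floor area 32,583, headcount 541.
Combined weights (60% floor area + 40% headcount): Receiving 0.2101; Plating 0.1861; Inspection 0.2936; Quality Lab 0.1485; Assembly 0.1618.
Pro-rata amounts: Receiving 69,625.49; Plating 61,678.59; Inspection 97,304.67; Quality Lab 49,214.68; Assembly 53,626.56.
At nearest $50: Receiving $69,650; Plating $61,700; Inspection $97,300; Quality Lab $49,200; Assembly $53,650. Sum = $331,500.
Difference $331,450 − $331,500 = −$50 applied to largest allocation (Inspection): Inspection becomes $97,250.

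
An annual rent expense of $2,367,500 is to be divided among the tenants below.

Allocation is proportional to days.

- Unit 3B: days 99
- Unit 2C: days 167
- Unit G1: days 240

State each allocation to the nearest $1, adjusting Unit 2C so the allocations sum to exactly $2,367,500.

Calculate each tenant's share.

Unit 3B: $463,207; Unit 2C: $781,368; Unit G1: $1,122,925

Days total: 506.
Raw shares: Unit 3B 99/506 × $2,367,500 = 463,206.52; Unit 2C 167/506 × $2,367,500 = 781,368.58; Unit G1 240/506 × $2,367,500 = 1,122,924.90.
After rounding ($1): Unit 3B $463,207; Unit 2C $781,369; Unit G1 $1,122,925. Sum = $2,367,501.
Difference $2,367,500 − $2,367,501 = −$1 applied to Unit 2C: Unit 2C becomes $781,368.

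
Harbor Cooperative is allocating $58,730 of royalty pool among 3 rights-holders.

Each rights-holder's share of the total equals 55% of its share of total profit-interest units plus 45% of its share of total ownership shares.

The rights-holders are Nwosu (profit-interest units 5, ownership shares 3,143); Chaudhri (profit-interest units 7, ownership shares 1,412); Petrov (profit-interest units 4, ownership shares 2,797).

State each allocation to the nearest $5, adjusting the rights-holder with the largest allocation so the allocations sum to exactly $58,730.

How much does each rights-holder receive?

Nwosu: $21,390; Chaudhri: $19,210; Petrov: $18,130

Totals — profit-interest units 16, ownership shares 7,352.
Composite weights (55% profit-interest units + 45% ownership shares): Nwosu 0.3643; Chaudhri 0.3271; Petrov 0.3087.
Unrounded shares: Nwosu 21,392.47; Chaudhri 19,207.67; Petrov 18,129.85.
After rounding ($5): Nwosu $21,390; Chaudhri $19,210; Petrov $18,130. Sum = $58,730.
Sum already equals the total — no adjustment.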